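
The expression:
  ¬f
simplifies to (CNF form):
¬f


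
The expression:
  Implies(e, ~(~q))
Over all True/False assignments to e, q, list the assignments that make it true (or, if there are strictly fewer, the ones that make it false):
is false only for:
  e=True, q=False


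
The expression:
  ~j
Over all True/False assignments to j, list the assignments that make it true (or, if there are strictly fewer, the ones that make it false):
is true only for:
  j=False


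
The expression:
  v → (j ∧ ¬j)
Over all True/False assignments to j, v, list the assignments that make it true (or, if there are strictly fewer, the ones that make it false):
is true only for:
  j=False, v=False;
  j=True, v=False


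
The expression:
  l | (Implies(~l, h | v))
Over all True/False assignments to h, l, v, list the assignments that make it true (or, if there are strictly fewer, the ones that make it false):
is false only for:
  h=False, l=False, v=False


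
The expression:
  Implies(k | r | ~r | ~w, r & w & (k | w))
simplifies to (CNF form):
r & w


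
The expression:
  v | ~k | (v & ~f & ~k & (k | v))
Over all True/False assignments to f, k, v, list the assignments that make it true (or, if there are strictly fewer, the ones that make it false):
is false only for:
  f=False, k=True, v=False;
  f=True, k=True, v=False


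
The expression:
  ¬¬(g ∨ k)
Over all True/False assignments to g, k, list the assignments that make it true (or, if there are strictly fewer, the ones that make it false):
is false only for:
  g=False, k=False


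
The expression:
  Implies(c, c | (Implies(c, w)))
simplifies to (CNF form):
True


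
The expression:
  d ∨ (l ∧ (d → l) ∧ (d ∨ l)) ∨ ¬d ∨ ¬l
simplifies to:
True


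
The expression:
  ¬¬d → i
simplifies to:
i ∨ ¬d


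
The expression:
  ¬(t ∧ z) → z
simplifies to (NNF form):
z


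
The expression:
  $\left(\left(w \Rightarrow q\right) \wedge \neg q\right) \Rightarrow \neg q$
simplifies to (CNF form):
$\text{True}$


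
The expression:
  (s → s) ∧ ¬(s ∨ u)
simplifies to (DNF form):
¬s ∧ ¬u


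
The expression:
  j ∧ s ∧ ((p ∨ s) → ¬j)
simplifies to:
False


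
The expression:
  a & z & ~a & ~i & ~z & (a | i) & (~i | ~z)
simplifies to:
False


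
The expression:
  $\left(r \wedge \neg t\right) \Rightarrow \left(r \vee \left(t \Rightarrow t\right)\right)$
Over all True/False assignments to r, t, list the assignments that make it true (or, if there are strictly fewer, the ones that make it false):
is always true.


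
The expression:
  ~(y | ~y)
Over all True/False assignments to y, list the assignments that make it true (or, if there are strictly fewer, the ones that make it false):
is never true.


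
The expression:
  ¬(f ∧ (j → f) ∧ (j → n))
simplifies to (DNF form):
(j ∧ ¬n) ∨ ¬f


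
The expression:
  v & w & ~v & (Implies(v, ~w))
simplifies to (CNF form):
False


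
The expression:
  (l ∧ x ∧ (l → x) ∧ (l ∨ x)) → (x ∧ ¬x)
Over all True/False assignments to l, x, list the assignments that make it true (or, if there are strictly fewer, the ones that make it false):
is false only for:
  l=True, x=True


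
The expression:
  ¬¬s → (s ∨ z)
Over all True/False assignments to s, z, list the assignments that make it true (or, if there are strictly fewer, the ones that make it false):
is always true.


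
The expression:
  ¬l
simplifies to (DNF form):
¬l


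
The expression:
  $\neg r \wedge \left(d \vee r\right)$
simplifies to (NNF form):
$d \wedge \neg r$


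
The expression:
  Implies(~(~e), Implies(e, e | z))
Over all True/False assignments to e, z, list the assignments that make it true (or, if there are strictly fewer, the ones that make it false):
is always true.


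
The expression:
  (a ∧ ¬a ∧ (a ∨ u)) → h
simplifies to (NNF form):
True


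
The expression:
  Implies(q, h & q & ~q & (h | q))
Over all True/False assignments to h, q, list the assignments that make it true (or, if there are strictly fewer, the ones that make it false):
is true only for:
  h=False, q=False;
  h=True, q=False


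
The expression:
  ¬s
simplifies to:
¬s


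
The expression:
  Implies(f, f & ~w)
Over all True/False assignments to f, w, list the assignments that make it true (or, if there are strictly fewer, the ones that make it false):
is false only for:
  f=True, w=True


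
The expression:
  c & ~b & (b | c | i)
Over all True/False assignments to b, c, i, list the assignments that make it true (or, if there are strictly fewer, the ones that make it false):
is true only for:
  b=False, c=True, i=False;
  b=False, c=True, i=True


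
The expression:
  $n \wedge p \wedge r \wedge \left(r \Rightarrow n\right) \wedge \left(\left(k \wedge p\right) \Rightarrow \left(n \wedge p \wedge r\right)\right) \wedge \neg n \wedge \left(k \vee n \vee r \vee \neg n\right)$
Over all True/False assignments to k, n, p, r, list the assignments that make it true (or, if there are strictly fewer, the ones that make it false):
is never true.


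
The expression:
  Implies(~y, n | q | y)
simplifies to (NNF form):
n | q | y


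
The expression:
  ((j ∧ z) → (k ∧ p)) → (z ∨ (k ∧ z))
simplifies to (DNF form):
z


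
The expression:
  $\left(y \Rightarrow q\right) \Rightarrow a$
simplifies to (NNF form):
$a \vee \left(y \wedge \neg q\right)$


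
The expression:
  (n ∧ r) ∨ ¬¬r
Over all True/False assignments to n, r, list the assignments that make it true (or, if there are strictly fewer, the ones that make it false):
is true only for:
  n=False, r=True;
  n=True, r=True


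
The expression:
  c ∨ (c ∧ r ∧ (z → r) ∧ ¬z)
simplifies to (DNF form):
c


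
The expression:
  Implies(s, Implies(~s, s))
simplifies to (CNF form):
True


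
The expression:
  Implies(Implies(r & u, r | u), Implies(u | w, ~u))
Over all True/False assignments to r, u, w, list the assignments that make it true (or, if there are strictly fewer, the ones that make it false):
is true only for:
  r=False, u=False, w=False;
  r=False, u=False, w=True;
  r=True, u=False, w=False;
  r=True, u=False, w=True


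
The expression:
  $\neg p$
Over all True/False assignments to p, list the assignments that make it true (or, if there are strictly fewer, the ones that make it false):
is true only for:
  p=False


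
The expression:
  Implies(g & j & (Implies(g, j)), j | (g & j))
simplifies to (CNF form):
True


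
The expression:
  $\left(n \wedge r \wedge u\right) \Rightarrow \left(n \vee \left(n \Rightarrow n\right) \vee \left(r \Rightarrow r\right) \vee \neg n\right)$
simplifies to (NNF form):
$\text{True}$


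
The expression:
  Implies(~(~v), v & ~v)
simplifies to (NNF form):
~v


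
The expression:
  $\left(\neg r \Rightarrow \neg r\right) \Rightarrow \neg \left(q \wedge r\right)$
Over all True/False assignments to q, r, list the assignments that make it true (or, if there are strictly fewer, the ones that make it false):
is false only for:
  q=True, r=True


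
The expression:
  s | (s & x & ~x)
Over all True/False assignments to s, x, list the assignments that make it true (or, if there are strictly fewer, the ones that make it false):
is true only for:
  s=True, x=False;
  s=True, x=True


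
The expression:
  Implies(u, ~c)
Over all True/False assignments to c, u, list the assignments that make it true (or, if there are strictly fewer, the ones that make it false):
is false only for:
  c=True, u=True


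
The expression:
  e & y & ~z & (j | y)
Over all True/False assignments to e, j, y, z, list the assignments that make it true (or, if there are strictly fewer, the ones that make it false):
is true only for:
  e=True, j=False, y=True, z=False;
  e=True, j=True, y=True, z=False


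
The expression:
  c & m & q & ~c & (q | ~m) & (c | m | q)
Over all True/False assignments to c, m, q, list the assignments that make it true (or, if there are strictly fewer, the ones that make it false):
is never true.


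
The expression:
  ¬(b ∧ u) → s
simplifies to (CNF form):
(b ∨ s) ∧ (s ∨ u)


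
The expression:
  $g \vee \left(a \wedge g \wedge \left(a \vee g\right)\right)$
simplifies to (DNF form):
$g$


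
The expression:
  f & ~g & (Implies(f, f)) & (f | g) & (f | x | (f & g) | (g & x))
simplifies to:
f & ~g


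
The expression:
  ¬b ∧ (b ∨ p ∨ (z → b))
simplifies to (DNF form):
(p ∧ ¬b) ∨ (¬b ∧ ¬z)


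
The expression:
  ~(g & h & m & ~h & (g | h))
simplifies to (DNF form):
True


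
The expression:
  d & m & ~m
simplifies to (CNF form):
False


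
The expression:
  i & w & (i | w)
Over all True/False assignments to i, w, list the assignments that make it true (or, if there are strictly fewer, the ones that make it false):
is true only for:
  i=True, w=True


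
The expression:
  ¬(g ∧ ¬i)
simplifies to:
i ∨ ¬g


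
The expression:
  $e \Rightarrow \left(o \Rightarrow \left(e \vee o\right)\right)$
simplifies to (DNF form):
$\text{True}$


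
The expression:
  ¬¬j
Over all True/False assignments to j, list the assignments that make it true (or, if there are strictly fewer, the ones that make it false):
is true only for:
  j=True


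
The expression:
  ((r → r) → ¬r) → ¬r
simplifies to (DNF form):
True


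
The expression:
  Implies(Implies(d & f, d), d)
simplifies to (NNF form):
d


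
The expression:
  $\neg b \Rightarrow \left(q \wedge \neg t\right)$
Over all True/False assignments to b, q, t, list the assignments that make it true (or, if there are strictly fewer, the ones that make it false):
is false only for:
  b=False, q=False, t=False;
  b=False, q=False, t=True;
  b=False, q=True, t=True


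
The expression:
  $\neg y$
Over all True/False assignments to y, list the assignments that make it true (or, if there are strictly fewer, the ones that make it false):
is true only for:
  y=False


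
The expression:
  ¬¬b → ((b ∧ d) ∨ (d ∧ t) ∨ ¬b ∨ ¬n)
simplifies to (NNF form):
d ∨ ¬b ∨ ¬n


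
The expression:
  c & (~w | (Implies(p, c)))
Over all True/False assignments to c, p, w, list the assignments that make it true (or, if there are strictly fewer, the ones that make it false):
is true only for:
  c=True, p=False, w=False;
  c=True, p=False, w=True;
  c=True, p=True, w=False;
  c=True, p=True, w=True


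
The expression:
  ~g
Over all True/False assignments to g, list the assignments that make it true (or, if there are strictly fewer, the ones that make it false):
is true only for:
  g=False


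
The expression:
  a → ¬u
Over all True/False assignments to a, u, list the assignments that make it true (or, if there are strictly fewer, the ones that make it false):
is false only for:
  a=True, u=True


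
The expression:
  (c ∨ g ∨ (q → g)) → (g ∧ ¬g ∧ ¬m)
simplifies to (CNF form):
q ∧ ¬c ∧ ¬g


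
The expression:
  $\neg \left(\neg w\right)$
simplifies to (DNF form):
$w$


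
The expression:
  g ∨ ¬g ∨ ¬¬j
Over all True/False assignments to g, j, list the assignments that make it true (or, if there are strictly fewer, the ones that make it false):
is always true.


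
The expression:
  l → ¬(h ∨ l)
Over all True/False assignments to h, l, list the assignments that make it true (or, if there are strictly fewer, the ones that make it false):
is true only for:
  h=False, l=False;
  h=True, l=False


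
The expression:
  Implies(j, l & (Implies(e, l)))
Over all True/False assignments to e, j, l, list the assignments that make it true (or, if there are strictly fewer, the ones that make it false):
is false only for:
  e=False, j=True, l=False;
  e=True, j=True, l=False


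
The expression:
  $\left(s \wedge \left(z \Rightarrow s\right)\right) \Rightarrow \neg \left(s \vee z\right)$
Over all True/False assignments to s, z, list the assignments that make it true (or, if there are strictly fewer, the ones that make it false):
is true only for:
  s=False, z=False;
  s=False, z=True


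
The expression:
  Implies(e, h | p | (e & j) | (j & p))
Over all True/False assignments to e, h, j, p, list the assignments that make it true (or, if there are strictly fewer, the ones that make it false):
is false only for:
  e=True, h=False, j=False, p=False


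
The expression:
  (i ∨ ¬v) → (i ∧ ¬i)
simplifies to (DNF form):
v ∧ ¬i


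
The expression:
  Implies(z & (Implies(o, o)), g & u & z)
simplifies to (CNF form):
(g | ~z) & (u | ~z)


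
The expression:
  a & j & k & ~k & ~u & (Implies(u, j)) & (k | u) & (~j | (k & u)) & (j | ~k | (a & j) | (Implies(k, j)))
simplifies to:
False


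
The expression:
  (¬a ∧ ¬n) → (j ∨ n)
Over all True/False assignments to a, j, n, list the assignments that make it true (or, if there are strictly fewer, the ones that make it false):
is false only for:
  a=False, j=False, n=False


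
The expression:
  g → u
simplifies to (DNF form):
u ∨ ¬g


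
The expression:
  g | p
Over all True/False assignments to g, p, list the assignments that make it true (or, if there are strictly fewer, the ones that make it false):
is false only for:
  g=False, p=False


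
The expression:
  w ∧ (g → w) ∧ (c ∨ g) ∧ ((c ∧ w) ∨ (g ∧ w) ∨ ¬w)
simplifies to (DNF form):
(c ∧ w) ∨ (g ∧ w)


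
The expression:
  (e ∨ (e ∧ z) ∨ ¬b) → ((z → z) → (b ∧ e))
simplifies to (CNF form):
b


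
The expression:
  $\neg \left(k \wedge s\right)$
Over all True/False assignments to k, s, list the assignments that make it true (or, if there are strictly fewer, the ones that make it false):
is false only for:
  k=True, s=True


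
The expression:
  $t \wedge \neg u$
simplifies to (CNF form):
$t \wedge \neg u$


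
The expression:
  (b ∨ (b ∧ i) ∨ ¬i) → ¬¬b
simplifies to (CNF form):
b ∨ i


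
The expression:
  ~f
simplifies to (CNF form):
~f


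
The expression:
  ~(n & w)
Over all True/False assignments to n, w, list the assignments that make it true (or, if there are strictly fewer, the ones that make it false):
is false only for:
  n=True, w=True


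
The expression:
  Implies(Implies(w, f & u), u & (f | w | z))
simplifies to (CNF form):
(u | w) & (f | w | z)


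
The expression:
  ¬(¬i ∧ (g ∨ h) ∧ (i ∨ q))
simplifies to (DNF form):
i ∨ (¬g ∧ ¬h) ∨ ¬q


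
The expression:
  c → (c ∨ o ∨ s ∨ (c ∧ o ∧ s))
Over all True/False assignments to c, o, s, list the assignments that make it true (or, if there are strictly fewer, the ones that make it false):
is always true.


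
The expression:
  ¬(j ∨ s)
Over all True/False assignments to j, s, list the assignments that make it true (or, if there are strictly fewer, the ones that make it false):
is true only for:
  j=False, s=False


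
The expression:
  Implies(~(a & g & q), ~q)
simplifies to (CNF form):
(a | ~q) & (g | ~q)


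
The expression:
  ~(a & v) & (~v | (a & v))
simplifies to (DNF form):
~v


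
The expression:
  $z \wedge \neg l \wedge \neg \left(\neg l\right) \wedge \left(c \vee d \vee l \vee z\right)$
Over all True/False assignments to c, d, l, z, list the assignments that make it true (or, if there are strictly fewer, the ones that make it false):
is never true.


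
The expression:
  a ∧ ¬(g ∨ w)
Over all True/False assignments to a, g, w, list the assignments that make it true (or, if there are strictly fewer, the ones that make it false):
is true only for:
  a=True, g=False, w=False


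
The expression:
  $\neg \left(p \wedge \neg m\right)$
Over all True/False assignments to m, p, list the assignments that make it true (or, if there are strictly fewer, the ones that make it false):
is false only for:
  m=False, p=True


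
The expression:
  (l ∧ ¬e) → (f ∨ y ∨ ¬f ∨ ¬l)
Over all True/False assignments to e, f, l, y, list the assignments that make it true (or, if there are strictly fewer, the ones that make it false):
is always true.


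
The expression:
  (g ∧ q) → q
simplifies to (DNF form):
True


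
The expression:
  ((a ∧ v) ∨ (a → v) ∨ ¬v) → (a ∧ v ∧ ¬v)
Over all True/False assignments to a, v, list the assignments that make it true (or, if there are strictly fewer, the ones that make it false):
is never true.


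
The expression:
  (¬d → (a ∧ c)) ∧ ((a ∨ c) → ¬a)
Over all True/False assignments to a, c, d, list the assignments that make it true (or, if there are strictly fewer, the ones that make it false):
is true only for:
  a=False, c=False, d=True;
  a=False, c=True, d=True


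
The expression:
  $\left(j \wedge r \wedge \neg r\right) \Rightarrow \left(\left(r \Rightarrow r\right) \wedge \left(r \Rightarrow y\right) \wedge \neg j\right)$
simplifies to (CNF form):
$\text{True}$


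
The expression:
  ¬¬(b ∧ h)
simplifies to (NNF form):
b ∧ h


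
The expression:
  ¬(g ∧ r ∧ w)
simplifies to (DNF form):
¬g ∨ ¬r ∨ ¬w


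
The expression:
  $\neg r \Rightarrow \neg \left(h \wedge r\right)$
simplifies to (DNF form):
$\text{True}$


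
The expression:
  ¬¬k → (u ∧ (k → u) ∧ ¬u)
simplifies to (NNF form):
¬k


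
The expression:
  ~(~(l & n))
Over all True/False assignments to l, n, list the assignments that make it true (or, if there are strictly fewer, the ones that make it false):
is true only for:
  l=True, n=True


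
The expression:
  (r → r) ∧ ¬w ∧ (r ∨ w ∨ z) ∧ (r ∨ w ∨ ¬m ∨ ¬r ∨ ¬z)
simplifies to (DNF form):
(r ∧ ¬w) ∨ (z ∧ ¬w)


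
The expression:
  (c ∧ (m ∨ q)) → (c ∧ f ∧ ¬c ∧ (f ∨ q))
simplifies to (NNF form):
(¬m ∧ ¬q) ∨ ¬c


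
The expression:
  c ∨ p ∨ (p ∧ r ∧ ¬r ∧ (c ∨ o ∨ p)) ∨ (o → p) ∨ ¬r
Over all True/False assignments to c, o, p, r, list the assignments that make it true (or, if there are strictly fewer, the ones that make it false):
is false only for:
  c=False, o=True, p=False, r=True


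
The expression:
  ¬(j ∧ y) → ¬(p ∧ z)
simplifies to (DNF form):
(j ∧ y) ∨ ¬p ∨ ¬z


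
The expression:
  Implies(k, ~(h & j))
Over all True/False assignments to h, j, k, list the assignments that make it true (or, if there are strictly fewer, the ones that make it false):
is false only for:
  h=True, j=True, k=True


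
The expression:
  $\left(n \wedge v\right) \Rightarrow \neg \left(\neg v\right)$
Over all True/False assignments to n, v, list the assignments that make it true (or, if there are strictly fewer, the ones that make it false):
is always true.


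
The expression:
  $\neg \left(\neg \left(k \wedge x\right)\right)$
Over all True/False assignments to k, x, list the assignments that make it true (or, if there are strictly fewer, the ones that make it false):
is true only for:
  k=True, x=True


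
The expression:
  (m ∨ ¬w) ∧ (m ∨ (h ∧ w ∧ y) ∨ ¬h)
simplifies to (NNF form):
m ∨ (¬h ∧ ¬w)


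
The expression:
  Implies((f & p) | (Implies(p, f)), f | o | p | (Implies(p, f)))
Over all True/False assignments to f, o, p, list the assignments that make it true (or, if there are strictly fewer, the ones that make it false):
is always true.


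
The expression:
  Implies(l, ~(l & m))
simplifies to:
~l | ~m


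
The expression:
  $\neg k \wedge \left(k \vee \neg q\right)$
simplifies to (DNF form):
$\neg k \wedge \neg q$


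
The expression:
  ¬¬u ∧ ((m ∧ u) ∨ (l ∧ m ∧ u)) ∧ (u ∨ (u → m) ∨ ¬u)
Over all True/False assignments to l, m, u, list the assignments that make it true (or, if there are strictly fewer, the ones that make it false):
is true only for:
  l=False, m=True, u=True;
  l=True, m=True, u=True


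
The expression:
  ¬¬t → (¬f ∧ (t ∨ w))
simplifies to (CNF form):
¬f ∨ ¬t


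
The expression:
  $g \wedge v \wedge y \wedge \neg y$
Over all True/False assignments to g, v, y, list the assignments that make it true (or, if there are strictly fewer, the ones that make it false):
is never true.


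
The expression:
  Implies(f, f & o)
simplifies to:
o | ~f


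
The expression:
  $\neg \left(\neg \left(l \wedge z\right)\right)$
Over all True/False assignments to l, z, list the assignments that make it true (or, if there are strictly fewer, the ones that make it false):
is true only for:
  l=True, z=True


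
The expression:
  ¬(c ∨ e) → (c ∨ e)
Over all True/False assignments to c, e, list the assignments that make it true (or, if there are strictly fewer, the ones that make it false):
is false only for:
  c=False, e=False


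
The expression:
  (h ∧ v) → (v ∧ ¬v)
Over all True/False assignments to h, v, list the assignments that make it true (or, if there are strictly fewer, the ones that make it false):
is false only for:
  h=True, v=True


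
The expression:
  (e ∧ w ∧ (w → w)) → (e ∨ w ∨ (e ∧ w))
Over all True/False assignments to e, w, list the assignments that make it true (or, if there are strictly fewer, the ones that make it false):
is always true.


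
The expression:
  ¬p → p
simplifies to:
p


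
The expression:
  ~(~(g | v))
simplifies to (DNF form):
g | v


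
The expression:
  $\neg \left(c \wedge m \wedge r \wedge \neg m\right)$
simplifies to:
$\text{True}$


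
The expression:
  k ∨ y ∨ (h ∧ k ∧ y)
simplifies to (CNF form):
k ∨ y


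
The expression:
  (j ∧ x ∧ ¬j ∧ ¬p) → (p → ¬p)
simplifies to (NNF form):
True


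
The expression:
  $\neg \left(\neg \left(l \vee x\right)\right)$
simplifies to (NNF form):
$l \vee x$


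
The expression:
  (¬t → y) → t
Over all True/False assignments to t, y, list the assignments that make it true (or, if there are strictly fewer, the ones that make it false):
is false only for:
  t=False, y=True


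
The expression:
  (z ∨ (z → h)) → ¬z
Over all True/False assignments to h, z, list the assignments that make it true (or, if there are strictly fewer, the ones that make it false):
is true only for:
  h=False, z=False;
  h=True, z=False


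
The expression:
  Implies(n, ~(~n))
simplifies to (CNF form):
True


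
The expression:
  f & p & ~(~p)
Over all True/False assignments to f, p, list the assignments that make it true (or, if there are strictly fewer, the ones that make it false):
is true only for:
  f=True, p=True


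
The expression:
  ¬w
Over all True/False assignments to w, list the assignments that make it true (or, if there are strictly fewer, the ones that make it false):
is true only for:
  w=False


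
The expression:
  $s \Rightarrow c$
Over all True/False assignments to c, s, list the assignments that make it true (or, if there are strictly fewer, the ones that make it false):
is false only for:
  c=False, s=True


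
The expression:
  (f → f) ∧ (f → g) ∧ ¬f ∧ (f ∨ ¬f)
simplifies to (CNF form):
¬f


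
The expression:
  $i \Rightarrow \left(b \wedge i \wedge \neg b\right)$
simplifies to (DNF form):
$\neg i$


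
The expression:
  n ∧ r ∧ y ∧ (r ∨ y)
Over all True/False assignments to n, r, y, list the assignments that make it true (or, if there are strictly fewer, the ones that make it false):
is true only for:
  n=True, r=True, y=True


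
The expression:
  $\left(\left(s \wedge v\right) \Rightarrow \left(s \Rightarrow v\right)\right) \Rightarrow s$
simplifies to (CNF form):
$s$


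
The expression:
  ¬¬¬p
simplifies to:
¬p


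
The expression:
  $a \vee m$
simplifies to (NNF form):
$a \vee m$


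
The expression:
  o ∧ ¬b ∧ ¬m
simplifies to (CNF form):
o ∧ ¬b ∧ ¬m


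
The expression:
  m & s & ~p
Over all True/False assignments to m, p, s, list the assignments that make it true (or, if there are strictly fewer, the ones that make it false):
is true only for:
  m=True, p=False, s=True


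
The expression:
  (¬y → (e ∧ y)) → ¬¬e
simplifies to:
e ∨ ¬y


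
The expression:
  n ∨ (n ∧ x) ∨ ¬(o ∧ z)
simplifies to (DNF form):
n ∨ ¬o ∨ ¬z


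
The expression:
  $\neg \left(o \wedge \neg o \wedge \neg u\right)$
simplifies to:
$\text{True}$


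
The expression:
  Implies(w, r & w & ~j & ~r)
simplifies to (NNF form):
~w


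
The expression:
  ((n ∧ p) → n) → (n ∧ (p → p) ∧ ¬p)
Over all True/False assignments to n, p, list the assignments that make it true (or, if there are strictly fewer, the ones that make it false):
is true only for:
  n=True, p=False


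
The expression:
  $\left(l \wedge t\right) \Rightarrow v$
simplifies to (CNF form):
$v \vee \neg l \vee \neg t$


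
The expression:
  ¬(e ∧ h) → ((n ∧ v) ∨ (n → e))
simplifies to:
e ∨ v ∨ ¬n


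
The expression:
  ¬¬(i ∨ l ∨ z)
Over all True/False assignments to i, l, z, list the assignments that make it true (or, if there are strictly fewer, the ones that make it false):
is false only for:
  i=False, l=False, z=False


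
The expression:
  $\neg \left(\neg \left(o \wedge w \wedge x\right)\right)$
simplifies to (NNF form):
$o \wedge w \wedge x$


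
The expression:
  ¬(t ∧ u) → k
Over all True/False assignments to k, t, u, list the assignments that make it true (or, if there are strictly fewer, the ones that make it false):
is false only for:
  k=False, t=False, u=False;
  k=False, t=False, u=True;
  k=False, t=True, u=False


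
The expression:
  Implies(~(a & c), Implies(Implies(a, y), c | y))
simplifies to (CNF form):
a | c | y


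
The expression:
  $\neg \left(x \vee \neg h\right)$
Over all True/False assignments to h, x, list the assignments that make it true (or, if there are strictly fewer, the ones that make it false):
is true only for:
  h=True, x=False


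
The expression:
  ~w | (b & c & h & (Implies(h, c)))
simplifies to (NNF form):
~w | (b & c & h)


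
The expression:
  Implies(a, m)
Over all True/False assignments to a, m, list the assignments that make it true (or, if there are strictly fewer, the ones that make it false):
is false only for:
  a=True, m=False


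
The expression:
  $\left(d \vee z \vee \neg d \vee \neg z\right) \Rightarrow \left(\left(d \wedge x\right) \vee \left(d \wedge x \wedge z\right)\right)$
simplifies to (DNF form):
$d \wedge x$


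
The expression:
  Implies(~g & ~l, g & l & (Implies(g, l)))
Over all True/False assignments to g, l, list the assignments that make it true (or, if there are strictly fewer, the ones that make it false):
is false only for:
  g=False, l=False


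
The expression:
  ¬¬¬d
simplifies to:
¬d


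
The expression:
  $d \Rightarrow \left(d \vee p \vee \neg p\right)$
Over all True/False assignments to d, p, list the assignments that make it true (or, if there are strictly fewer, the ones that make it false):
is always true.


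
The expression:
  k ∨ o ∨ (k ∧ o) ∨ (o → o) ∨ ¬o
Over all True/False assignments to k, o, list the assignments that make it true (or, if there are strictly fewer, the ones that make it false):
is always true.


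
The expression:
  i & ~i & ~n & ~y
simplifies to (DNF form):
False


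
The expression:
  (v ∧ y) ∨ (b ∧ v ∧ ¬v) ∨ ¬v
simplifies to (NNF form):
y ∨ ¬v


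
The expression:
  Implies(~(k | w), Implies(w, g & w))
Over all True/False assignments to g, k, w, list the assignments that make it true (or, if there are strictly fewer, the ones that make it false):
is always true.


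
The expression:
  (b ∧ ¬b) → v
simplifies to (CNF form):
True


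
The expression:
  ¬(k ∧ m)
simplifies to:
¬k ∨ ¬m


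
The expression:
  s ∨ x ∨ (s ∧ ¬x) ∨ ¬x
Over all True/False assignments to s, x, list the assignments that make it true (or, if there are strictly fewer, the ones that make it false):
is always true.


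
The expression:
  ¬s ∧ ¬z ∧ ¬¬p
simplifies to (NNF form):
p ∧ ¬s ∧ ¬z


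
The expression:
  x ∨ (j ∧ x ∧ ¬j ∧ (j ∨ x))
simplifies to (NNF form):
x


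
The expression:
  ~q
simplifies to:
~q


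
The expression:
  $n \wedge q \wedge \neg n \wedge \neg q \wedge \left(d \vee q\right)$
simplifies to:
$\text{False}$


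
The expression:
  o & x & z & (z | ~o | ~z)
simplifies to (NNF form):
o & x & z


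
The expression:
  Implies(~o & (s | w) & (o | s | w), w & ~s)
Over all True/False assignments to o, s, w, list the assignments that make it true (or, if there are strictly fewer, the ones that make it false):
is false only for:
  o=False, s=True, w=False;
  o=False, s=True, w=True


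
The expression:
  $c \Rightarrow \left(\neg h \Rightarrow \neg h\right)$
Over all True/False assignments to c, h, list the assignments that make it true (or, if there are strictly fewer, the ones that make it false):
is always true.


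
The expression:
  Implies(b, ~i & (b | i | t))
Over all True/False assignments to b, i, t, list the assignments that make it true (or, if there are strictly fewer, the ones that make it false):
is false only for:
  b=True, i=True, t=False;
  b=True, i=True, t=True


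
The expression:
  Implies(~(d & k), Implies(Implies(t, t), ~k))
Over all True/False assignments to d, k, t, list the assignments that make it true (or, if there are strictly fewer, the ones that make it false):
is false only for:
  d=False, k=True, t=False;
  d=False, k=True, t=True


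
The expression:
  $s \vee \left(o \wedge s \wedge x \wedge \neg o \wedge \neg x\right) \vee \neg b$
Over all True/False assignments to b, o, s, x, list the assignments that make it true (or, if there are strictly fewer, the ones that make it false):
is false only for:
  b=True, o=False, s=False, x=False;
  b=True, o=False, s=False, x=True;
  b=True, o=True, s=False, x=False;
  b=True, o=True, s=False, x=True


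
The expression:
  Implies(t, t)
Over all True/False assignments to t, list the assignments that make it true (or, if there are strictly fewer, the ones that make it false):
is always true.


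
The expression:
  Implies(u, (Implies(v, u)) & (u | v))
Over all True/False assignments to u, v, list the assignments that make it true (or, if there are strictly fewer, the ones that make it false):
is always true.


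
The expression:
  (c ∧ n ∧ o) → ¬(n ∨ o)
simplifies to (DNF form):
¬c ∨ ¬n ∨ ¬o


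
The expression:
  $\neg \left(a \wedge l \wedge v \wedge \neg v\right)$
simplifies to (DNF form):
$\text{True}$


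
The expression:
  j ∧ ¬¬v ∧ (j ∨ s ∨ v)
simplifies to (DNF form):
j ∧ v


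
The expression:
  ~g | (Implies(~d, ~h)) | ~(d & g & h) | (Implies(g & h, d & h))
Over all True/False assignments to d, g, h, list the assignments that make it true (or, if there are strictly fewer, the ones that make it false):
is always true.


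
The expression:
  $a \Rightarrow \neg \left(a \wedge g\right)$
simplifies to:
$\neg a \vee \neg g$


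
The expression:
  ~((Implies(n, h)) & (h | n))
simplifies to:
~h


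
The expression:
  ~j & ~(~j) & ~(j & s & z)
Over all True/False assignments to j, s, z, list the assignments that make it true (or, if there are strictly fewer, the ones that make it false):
is never true.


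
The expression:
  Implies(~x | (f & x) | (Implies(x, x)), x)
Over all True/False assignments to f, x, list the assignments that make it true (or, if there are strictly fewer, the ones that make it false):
is true only for:
  f=False, x=True;
  f=True, x=True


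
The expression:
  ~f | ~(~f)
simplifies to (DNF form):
True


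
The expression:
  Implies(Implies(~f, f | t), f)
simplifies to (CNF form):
f | ~t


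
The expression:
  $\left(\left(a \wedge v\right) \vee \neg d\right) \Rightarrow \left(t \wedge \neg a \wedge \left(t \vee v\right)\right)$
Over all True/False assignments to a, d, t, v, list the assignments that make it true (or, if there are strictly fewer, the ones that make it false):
is true only for:
  a=False, d=False, t=True, v=False;
  a=False, d=False, t=True, v=True;
  a=False, d=True, t=False, v=False;
  a=False, d=True, t=False, v=True;
  a=False, d=True, t=True, v=False;
  a=False, d=True, t=True, v=True;
  a=True, d=True, t=False, v=False;
  a=True, d=True, t=True, v=False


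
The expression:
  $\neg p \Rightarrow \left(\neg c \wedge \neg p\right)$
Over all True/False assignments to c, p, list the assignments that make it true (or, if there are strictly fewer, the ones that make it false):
is false only for:
  c=True, p=False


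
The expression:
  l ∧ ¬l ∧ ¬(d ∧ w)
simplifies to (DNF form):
False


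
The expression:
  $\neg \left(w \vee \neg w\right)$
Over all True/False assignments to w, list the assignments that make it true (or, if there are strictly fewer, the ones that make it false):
is never true.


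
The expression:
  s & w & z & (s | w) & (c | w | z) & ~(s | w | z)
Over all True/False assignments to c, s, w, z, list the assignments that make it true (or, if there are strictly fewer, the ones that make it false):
is never true.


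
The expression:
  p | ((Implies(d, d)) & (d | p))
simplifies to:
d | p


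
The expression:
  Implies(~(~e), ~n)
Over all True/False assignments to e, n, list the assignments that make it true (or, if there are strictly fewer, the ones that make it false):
is false only for:
  e=True, n=True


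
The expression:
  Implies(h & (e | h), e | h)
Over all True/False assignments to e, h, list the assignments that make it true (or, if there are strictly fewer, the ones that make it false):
is always true.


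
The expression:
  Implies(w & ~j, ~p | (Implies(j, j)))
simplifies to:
True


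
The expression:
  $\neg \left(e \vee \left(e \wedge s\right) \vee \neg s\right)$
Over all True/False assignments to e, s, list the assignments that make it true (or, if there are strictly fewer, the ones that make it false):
is true only for:
  e=False, s=True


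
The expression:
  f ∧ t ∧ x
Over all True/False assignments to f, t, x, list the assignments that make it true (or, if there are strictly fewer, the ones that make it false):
is true only for:
  f=True, t=True, x=True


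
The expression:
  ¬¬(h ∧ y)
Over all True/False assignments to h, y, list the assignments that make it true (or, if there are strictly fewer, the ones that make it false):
is true only for:
  h=True, y=True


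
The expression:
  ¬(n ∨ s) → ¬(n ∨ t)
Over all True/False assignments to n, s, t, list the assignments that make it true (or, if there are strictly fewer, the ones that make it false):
is false only for:
  n=False, s=False, t=True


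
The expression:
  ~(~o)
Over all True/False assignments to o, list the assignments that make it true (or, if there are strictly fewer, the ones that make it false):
is true only for:
  o=True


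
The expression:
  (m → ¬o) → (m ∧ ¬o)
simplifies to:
m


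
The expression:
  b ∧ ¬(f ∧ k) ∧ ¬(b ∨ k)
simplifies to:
False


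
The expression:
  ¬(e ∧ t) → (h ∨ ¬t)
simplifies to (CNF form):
e ∨ h ∨ ¬t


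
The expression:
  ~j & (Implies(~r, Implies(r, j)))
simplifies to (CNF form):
~j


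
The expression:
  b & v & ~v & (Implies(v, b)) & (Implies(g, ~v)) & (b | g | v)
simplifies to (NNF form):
False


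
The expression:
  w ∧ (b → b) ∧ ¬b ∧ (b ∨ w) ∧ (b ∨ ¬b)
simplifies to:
w ∧ ¬b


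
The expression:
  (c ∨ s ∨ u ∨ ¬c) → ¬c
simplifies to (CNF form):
¬c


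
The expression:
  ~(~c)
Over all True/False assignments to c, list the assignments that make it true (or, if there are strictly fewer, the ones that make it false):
is true only for:
  c=True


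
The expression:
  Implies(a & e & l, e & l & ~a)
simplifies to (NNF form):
~a | ~e | ~l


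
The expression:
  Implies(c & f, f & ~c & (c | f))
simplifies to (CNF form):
~c | ~f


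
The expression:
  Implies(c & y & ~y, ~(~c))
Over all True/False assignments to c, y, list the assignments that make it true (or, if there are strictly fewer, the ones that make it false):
is always true.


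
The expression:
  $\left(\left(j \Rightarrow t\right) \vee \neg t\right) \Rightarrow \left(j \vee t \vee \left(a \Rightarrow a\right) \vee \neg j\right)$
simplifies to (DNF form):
$\text{True}$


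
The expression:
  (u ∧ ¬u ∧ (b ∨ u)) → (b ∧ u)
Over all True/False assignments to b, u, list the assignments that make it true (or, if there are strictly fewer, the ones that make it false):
is always true.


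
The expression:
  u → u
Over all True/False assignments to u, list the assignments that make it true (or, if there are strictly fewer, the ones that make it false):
is always true.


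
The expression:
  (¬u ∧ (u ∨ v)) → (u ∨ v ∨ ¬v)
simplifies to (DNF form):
True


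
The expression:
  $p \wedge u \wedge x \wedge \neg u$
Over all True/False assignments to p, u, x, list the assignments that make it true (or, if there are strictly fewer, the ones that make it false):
is never true.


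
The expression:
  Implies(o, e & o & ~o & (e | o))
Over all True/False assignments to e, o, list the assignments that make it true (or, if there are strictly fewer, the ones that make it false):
is true only for:
  e=False, o=False;
  e=True, o=False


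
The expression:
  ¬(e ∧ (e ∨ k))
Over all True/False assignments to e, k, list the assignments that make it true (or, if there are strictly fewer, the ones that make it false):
is true only for:
  e=False, k=False;
  e=False, k=True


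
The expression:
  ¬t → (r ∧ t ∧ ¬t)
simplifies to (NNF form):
t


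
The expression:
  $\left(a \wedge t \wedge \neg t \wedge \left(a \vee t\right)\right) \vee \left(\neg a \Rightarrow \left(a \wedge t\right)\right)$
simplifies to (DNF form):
$a$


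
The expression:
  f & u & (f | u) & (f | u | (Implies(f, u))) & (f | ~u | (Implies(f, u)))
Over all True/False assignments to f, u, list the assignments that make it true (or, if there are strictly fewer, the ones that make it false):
is true only for:
  f=True, u=True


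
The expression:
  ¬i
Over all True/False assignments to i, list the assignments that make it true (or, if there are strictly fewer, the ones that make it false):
is true only for:
  i=False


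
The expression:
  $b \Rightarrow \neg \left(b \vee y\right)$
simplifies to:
$\neg b$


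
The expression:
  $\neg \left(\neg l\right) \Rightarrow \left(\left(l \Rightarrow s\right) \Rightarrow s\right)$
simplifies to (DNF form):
$\text{True}$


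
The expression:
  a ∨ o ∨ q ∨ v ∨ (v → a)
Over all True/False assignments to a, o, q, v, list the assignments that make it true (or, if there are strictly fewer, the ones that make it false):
is always true.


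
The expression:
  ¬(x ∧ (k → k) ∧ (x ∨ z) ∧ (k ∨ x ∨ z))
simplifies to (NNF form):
¬x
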